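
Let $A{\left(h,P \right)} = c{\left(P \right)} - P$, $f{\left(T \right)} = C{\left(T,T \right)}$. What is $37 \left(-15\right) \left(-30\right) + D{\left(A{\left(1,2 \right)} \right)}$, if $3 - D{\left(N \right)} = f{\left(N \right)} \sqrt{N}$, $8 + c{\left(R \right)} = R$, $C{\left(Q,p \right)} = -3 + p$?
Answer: $16653 + 22 i \sqrt{2} \approx 16653.0 + 31.113 i$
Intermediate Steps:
$f{\left(T \right)} = -3 + T$
$c{\left(R \right)} = -8 + R$
$A{\left(h,P \right)} = -8$ ($A{\left(h,P \right)} = \left(-8 + P\right) - P = -8$)
$D{\left(N \right)} = 3 - \sqrt{N} \left(-3 + N\right)$ ($D{\left(N \right)} = 3 - \left(-3 + N\right) \sqrt{N} = 3 - \sqrt{N} \left(-3 + N\right)$)
$37 \left(-15\right) \left(-30\right) + D{\left(A{\left(1,2 \right)} \right)} = 37 \left(-15\right) \left(-30\right) + \left(3 + \sqrt{-8} \left(3 - -8\right)\right) = \left(-555\right) \left(-30\right) + \left(3 + 2 i \sqrt{2} \left(3 + 8\right)\right) = 16650 + \left(3 + 2 i \sqrt{2} \cdot 11\right) = 16650 + \left(3 + 22 i \sqrt{2}\right) = 16653 + 22 i \sqrt{2}$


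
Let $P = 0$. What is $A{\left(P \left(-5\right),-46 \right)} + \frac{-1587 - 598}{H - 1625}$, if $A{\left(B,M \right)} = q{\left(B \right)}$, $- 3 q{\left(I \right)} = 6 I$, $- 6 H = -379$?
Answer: $\frac{13110}{9371} \approx 1.399$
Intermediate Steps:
$H = \frac{379}{6}$ ($H = \left(- \frac{1}{6}\right) \left(-379\right) = \frac{379}{6} \approx 63.167$)
$q{\left(I \right)} = - 2 I$ ($q{\left(I \right)} = - \frac{6 I}{3} = - 2 I$)
$A{\left(B,M \right)} = - 2 B$
$A{\left(P \left(-5\right),-46 \right)} + \frac{-1587 - 598}{H - 1625} = - 2 \cdot 0 \left(-5\right) + \frac{-1587 - 598}{\frac{379}{6} - 1625} = \left(-2\right) 0 - \frac{2185}{- \frac{9371}{6}} = 0 - - \frac{13110}{9371} = 0 + \frac{13110}{9371} = \frac{13110}{9371}$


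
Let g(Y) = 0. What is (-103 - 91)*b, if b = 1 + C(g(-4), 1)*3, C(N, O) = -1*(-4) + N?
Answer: -2522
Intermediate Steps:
C(N, O) = 4 + N
b = 13 (b = 1 + (4 + 0)*3 = 1 + 4*3 = 1 + 12 = 13)
(-103 - 91)*b = (-103 - 91)*13 = -194*13 = -2522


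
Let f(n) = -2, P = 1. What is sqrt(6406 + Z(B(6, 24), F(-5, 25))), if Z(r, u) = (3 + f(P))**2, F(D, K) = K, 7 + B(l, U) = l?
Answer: sqrt(6407) ≈ 80.044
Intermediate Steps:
B(l, U) = -7 + l
Z(r, u) = 1 (Z(r, u) = (3 - 2)**2 = 1**2 = 1)
sqrt(6406 + Z(B(6, 24), F(-5, 25))) = sqrt(6406 + 1) = sqrt(6407)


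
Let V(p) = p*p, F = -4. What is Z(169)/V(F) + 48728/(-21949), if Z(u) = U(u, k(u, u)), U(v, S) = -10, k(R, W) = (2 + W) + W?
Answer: -499569/175592 ≈ -2.8451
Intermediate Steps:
k(R, W) = 2 + 2*W
Z(u) = -10
V(p) = p²
Z(169)/V(F) + 48728/(-21949) = -10/((-4)²) + 48728/(-21949) = -10/16 + 48728*(-1/21949) = -10*1/16 - 48728/21949 = -5/8 - 48728/21949 = -499569/175592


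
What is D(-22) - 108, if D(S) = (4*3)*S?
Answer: -372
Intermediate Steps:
D(S) = 12*S
D(-22) - 108 = 12*(-22) - 108 = -264 - 108 = -372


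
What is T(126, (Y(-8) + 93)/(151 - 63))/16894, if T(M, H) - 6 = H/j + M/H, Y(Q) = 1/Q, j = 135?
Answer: 8854668529/1192965079680 ≈ 0.0074224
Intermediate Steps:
T(M, H) = 6 + H/135 + M/H (T(M, H) = 6 + (H/135 + M/H) = 6 + H/135 + M/H)
T(126, (Y(-8) + 93)/(151 - 63))/16894 = (6 + ((1/(-8) + 93)/(151 - 63))/135 + 126/(((1/(-8) + 93)/(151 - 63))))/16894 = (6 + ((-⅛ + 93)/88)/135 + 126/(((-⅛ + 93)/88)))*(1/16894) = (6 + ((743/8)*(1/88))/135 + 126/(((743/8)*(1/88))))*(1/16894) = (6 + (1/135)*(743/704) + 126/(743/704))*(1/16894) = (6 + 743/95040 + 126*(704/743))*(1/16894) = (6 + 743/95040 + 88704/743)*(1/16894) = (8854668529/70614720)*(1/16894) = 8854668529/1192965079680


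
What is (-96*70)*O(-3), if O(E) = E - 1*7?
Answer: 67200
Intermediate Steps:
O(E) = -7 + E (O(E) = E - 7 = -7 + E)
(-96*70)*O(-3) = (-96*70)*(-7 - 3) = -6720*(-10) = 67200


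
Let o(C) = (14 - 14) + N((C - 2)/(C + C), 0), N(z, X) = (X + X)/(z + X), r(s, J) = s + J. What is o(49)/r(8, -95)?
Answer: 0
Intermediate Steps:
r(s, J) = J + s
N(z, X) = 2*X/(X + z) (N(z, X) = (2*X)/(X + z) = 2*X/(X + z))
o(C) = 0 (o(C) = (14 - 14) + 2*0/(0 + (C - 2)/(C + C)) = 0 + 2*0/(0 + (-2 + C)/((2*C))) = 0 + 2*0/(0 + (-2 + C)*(1/(2*C))) = 0 + 2*0/(0 + (-2 + C)/(2*C)) = 0 + 2*0/((-2 + C)/(2*C)) = 0 + 2*0*(2*C/(-2 + C)) = 0 + 0 = 0)
o(49)/r(8, -95) = 0/(-95 + 8) = 0/(-87) = 0*(-1/87) = 0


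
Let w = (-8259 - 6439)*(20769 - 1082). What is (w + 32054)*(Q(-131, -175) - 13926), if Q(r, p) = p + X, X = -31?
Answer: 4088775834304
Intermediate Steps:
w = -289359526 (w = -14698*19687 = -289359526)
Q(r, p) = -31 + p (Q(r, p) = p - 31 = -31 + p)
(w + 32054)*(Q(-131, -175) - 13926) = (-289359526 + 32054)*((-31 - 175) - 13926) = -289327472*(-206 - 13926) = -289327472*(-14132) = 4088775834304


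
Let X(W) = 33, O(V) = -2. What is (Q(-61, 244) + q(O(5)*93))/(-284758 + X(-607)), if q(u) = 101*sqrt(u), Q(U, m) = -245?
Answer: 7/8135 - 101*I*sqrt(186)/284725 ≈ 0.00086048 - 0.0048378*I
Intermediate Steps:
(Q(-61, 244) + q(O(5)*93))/(-284758 + X(-607)) = (-245 + 101*sqrt(-2*93))/(-284758 + 33) = (-245 + 101*sqrt(-186))/(-284725) = (-245 + 101*(I*sqrt(186)))*(-1/284725) = (-245 + 101*I*sqrt(186))*(-1/284725) = 7/8135 - 101*I*sqrt(186)/284725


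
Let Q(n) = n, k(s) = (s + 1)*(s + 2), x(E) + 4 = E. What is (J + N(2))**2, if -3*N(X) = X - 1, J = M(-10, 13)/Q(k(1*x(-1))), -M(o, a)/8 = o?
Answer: 361/9 ≈ 40.111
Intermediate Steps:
M(o, a) = -8*o
x(E) = -4 + E
k(s) = (1 + s)*(2 + s)
J = 20/3 (J = (-8*(-10))/(2 + (1*(-4 - 1))**2 + 3*(1*(-4 - 1))) = 80/(2 + (1*(-5))**2 + 3*(1*(-5))) = 80/(2 + (-5)**2 + 3*(-5)) = 80/(2 + 25 - 15) = 80/12 = 80*(1/12) = 20/3 ≈ 6.6667)
N(X) = 1/3 - X/3 (N(X) = -(X - 1)/3 = -(-1 + X)/3 = 1/3 - X/3)
(J + N(2))**2 = (20/3 + (1/3 - 1/3*2))**2 = (20/3 + (1/3 - 2/3))**2 = (20/3 - 1/3)**2 = (19/3)**2 = 361/9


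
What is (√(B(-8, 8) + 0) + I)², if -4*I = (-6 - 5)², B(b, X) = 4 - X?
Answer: 14577/16 - 121*I ≈ 911.06 - 121.0*I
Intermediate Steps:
I = -121/4 (I = -(-6 - 5)²/4 = -¼*(-11)² = -¼*121 = -121/4 ≈ -30.250)
(√(B(-8, 8) + 0) + I)² = (√((4 - 1*8) + 0) - 121/4)² = (√((4 - 8) + 0) - 121/4)² = (√(-4 + 0) - 121/4)² = (√(-4) - 121/4)² = (2*I - 121/4)² = (-121/4 + 2*I)²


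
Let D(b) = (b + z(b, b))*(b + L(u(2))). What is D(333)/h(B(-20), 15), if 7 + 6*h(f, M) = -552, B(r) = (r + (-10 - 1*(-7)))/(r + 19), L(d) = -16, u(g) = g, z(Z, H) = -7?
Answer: -620052/559 ≈ -1109.2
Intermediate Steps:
B(r) = (-3 + r)/(19 + r) (B(r) = (r + (-10 + 7))/(19 + r) = (r - 3)/(19 + r) = (-3 + r)/(19 + r))
D(b) = (-16 + b)*(-7 + b) (D(b) = (b - 7)*(b - 16) = (-7 + b)*(-16 + b) = (-16 + b)*(-7 + b))
h(f, M) = -559/6 (h(f, M) = -7/6 + (⅙)*(-552) = -7/6 - 92 = -559/6)
D(333)/h(B(-20), 15) = (112 + 333² - 23*333)/(-559/6) = (112 + 110889 - 7659)*(-6/559) = 103342*(-6/559) = -620052/559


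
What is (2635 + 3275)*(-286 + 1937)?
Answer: 9757410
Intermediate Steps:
(2635 + 3275)*(-286 + 1937) = 5910*1651 = 9757410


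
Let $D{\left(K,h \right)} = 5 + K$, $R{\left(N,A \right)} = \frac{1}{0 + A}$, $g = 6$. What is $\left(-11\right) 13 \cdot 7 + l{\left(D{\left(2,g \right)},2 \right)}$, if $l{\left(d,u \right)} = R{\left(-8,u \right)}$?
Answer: $- \frac{2001}{2} \approx -1000.5$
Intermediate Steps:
$R{\left(N,A \right)} = \frac{1}{A}$
$l{\left(d,u \right)} = \frac{1}{u}$
$\left(-11\right) 13 \cdot 7 + l{\left(D{\left(2,g \right)},2 \right)} = \left(-11\right) 13 \cdot 7 + \frac{1}{2} = \left(-143\right) 7 + \frac{1}{2} = -1001 + \frac{1}{2} = - \frac{2001}{2}$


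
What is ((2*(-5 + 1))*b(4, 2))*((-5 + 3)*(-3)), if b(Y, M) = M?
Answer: -96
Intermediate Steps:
((2*(-5 + 1))*b(4, 2))*((-5 + 3)*(-3)) = ((2*(-5 + 1))*2)*((-5 + 3)*(-3)) = ((2*(-4))*2)*(-2*(-3)) = -8*2*6 = -16*6 = -96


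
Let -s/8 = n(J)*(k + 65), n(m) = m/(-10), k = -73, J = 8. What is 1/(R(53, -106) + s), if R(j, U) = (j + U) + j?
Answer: -5/256 ≈ -0.019531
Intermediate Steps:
R(j, U) = U + 2*j (R(j, U) = (U + j) + j = U + 2*j)
n(m) = -m/10 (n(m) = m*(-⅒) = -m/10)
s = -256/5 (s = -8*(-⅒*8)*(-73 + 65) = -(-32)*(-8)/5 = -8*32/5 = -256/5 ≈ -51.200)
1/(R(53, -106) + s) = 1/((-106 + 2*53) - 256/5) = 1/((-106 + 106) - 256/5) = 1/(0 - 256/5) = 1/(-256/5) = -5/256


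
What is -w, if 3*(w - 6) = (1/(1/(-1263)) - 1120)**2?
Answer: -5678707/3 ≈ -1.8929e+6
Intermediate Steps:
w = 5678707/3 (w = 6 + (1/(1/(-1263)) - 1120)**2/3 = 6 + (1/(-1/1263) - 1120)**2/3 = 6 + (-1263 - 1120)**2/3 = 6 + (1/3)*(-2383)**2 = 6 + (1/3)*5678689 = 6 + 5678689/3 = 5678707/3 ≈ 1.8929e+6)
-w = -1*5678707/3 = -5678707/3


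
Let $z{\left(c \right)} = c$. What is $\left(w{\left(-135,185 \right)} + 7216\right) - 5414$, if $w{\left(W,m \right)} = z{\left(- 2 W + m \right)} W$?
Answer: $-59623$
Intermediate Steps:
$w{\left(W,m \right)} = W \left(m - 2 W\right)$ ($w{\left(W,m \right)} = \left(- 2 W + m\right) W = \left(m - 2 W\right) W = W \left(m - 2 W\right)$)
$\left(w{\left(-135,185 \right)} + 7216\right) - 5414 = \left(- 135 \left(185 - -270\right) + 7216\right) - 5414 = \left(- 135 \left(185 + 270\right) + 7216\right) - 5414 = \left(\left(-135\right) 455 + 7216\right) - 5414 = \left(-61425 + 7216\right) - 5414 = -54209 - 5414 = -59623$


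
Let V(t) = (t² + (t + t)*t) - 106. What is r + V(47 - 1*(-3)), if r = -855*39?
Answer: -25951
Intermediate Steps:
r = -33345
V(t) = -106 + 3*t² (V(t) = (t² + (2*t)*t) - 106 = (t² + 2*t²) - 106 = 3*t² - 106 = -106 + 3*t²)
r + V(47 - 1*(-3)) = -33345 + (-106 + 3*(47 - 1*(-3))²) = -33345 + (-106 + 3*(47 + 3)²) = -33345 + (-106 + 3*50²) = -33345 + (-106 + 3*2500) = -33345 + (-106 + 7500) = -33345 + 7394 = -25951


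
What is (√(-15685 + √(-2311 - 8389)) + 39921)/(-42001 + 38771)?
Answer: -39921/3230 - √(-15685 + 10*I*√107)/3230 ≈ -12.36 - 0.038774*I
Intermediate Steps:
(√(-15685 + √(-2311 - 8389)) + 39921)/(-42001 + 38771) = (√(-15685 + √(-10700)) + 39921)/(-3230) = (√(-15685 + 10*I*√107) + 39921)*(-1/3230) = (39921 + √(-15685 + 10*I*√107))*(-1/3230) = -39921/3230 - √(-15685 + 10*I*√107)/3230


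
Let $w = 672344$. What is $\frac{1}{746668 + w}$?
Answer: $\frac{1}{1419012} \approx 7.0472 \cdot 10^{-7}$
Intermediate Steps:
$\frac{1}{746668 + w} = \frac{1}{746668 + 672344} = \frac{1}{1419012}$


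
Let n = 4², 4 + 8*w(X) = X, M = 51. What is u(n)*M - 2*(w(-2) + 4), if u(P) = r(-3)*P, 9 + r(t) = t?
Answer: -19597/2 ≈ -9798.5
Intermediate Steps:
w(X) = -½ + X/8
n = 16
r(t) = -9 + t
u(P) = -12*P (u(P) = (-9 - 3)*P = -12*P)
u(n)*M - 2*(w(-2) + 4) = -12*16*51 - 2*((-½ + (⅛)*(-2)) + 4) = -192*51 - 2*((-½ - ¼) + 4) = -9792 - 2*(-¾ + 4) = -9792 - 2*13/4 = -9792 - 13/2 = -19597/2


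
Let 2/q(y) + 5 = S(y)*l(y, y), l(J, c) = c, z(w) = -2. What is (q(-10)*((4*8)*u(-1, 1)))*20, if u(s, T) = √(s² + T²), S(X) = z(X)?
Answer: 256*√2/3 ≈ 120.68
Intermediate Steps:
S(X) = -2
q(y) = 2/(-5 - 2*y)
u(s, T) = √(T² + s²)
(q(-10)*((4*8)*u(-1, 1)))*20 = ((-2/(5 + 2*(-10)))*((4*8)*√(1² + (-1)²)))*20 = ((-2/(5 - 20))*(32*√(1 + 1)))*20 = ((-2/(-15))*(32*√2))*20 = ((-2*(-1/15))*(32*√2))*20 = (2*(32*√2)/15)*20 = (64*√2/15)*20 = 256*√2/3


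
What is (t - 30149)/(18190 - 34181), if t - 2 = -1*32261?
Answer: 62408/15991 ≈ 3.9027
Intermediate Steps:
t = -32259 (t = 2 - 1*32261 = 2 - 32261 = -32259)
(t - 30149)/(18190 - 34181) = (-32259 - 30149)/(18190 - 34181) = -62408/(-15991) = -62408*(-1/15991) = 62408/15991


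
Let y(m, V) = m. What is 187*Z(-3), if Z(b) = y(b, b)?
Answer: -561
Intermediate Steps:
Z(b) = b
187*Z(-3) = 187*(-3) = -561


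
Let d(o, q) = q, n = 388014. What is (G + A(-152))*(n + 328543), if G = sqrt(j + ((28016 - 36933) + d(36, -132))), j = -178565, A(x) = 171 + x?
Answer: 13614583 + 2149671*I*sqrt(20846) ≈ 1.3615e+7 + 3.1037e+8*I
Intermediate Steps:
G = 3*I*sqrt(20846) (G = sqrt(-178565 + ((28016 - 36933) - 132)) = sqrt(-178565 + (-8917 - 132)) = sqrt(-178565 - 9049) = sqrt(-187614) = 3*I*sqrt(20846) ≈ 433.14*I)
(G + A(-152))*(n + 328543) = (3*I*sqrt(20846) + (171 - 152))*(388014 + 328543) = (3*I*sqrt(20846) + 19)*716557 = (19 + 3*I*sqrt(20846))*716557 = 13614583 + 2149671*I*sqrt(20846)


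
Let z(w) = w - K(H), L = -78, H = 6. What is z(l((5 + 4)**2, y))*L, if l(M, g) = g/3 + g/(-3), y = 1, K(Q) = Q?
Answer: 468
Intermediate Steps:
l(M, g) = 0 (l(M, g) = g*(1/3) + g*(-1/3) = g/3 - g/3 = 0)
z(w) = -6 + w (z(w) = w - 1*6 = w - 6 = -6 + w)
z(l((5 + 4)**2, y))*L = (-6 + 0)*(-78) = -6*(-78) = 468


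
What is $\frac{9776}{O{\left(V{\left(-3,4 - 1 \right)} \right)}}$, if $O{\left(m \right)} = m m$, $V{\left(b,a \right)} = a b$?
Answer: $\frac{9776}{81} \approx 120.69$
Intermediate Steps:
$O{\left(m \right)} = m^{2}$
$\frac{9776}{O{\left(V{\left(-3,4 - 1 \right)} \right)}} = \frac{9776}{\left(\left(4 - 1\right) \left(-3\right)\right)^{2}} = \frac{9776}{\left(3 \left(-3\right)\right)^{2}} = \frac{9776}{\left(-9\right)^{2}} = \frac{9776}{81}$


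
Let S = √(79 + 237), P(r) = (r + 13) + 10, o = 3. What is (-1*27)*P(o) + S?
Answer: -702 + 2*√79 ≈ -684.22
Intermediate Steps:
P(r) = 23 + r (P(r) = (13 + r) + 10 = 23 + r)
S = 2*√79 (S = √316 = 2*√79 ≈ 17.776)
(-1*27)*P(o) + S = (-1*27)*(23 + 3) + 2*√79 = -27*26 + 2*√79 = -702 + 2*√79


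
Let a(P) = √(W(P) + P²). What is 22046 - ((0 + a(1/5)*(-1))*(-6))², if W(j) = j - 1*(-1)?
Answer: 550034/25 ≈ 22001.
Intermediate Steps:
W(j) = 1 + j (W(j) = j + 1 = 1 + j)
a(P) = √(1 + P + P²) (a(P) = √((1 + P) + P²) = √(1 + P + P²))
22046 - ((0 + a(1/5)*(-1))*(-6))² = 22046 - ((0 + √(1 + 1/5 + (1/5)²)*(-1))*(-6))² = 22046 - ((0 + √(1 + ⅕ + (⅕)²)*(-1))*(-6))² = 22046 - ((0 + √(1 + ⅕ + 1/25)*(-1))*(-6))² = 22046 - ((0 + √(31/25)*(-1))*(-6))² = 22046 - ((0 + (√31/5)*(-1))*(-6))² = 22046 - ((0 - √31/5)*(-6))² = 22046 - (-√31/5*(-6))² = 22046 - (6*√31/5)² = 22046 - 1*1116/25 = 22046 - 1116/25 = 550034/25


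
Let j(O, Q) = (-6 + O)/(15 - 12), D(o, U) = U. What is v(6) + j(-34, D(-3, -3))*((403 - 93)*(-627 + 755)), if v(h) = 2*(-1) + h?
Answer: -1587188/3 ≈ -5.2906e+5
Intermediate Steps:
v(h) = -2 + h
j(O, Q) = -2 + O/3 (j(O, Q) = (-6 + O)/3 = (-6 + O)*(1/3) = -2 + O/3)
v(6) + j(-34, D(-3, -3))*((403 - 93)*(-627 + 755)) = (-2 + 6) + (-2 + (1/3)*(-34))*((403 - 93)*(-627 + 755)) = 4 + (-2 - 34/3)*(310*128) = 4 - 40/3*39680 = 4 - 1587200/3 = -1587188/3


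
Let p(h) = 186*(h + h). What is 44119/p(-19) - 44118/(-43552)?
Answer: -201205583/38478192 ≈ -5.2291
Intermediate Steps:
p(h) = 372*h (p(h) = 186*(2*h) = 372*h)
44119/p(-19) - 44118/(-43552) = 44119/((372*(-19))) - 44118/(-43552) = 44119/(-7068) - 44118*(-1/43552) = 44119*(-1/7068) + 22059/21776 = -44119/7068 + 22059/21776 = -201205583/38478192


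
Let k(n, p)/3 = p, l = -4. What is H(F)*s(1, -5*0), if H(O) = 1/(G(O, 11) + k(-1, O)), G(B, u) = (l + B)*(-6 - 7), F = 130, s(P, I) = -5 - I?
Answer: 5/1248 ≈ 0.0040064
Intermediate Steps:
k(n, p) = 3*p
G(B, u) = 52 - 13*B (G(B, u) = (-4 + B)*(-6 - 7) = (-4 + B)*(-13) = 52 - 13*B)
H(O) = 1/(52 - 10*O) (H(O) = 1/((52 - 13*O) + 3*O) = 1/(52 - 10*O))
H(F)*s(1, -5*0) = (-1/(-52 + 10*130))*(-5 - (-5)*0) = (-1/(-52 + 1300))*(-5 - 1*0) = (-1/1248)*(-5 + 0) = -1*1/1248*(-5) = -1/1248*(-5) = 5/1248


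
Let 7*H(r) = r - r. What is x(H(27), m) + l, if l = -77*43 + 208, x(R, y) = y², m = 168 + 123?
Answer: 81578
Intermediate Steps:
H(r) = 0 (H(r) = (r - r)/7 = (⅐)*0 = 0)
m = 291
l = -3103 (l = -3311 + 208 = -3103)
x(H(27), m) + l = 291² - 3103 = 84681 - 3103 = 81578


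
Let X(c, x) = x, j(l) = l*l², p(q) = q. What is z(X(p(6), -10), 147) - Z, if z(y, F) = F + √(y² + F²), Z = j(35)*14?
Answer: -600103 + √21709 ≈ -5.9996e+5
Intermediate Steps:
j(l) = l³
Z = 600250 (Z = 35³*14 = 42875*14 = 600250)
z(y, F) = F + √(F² + y²)
z(X(p(6), -10), 147) - Z = (147 + √(147² + (-10)²)) - 1*600250 = (147 + √(21609 + 100)) - 600250 = (147 + √21709) - 600250 = -600103 + √21709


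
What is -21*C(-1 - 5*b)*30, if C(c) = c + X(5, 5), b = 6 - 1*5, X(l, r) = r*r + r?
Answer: -15120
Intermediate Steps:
X(l, r) = r + r² (X(l, r) = r² + r = r + r²)
b = 1 (b = 6 - 5 = 1)
C(c) = 30 + c (C(c) = c + 5*(1 + 5) = c + 5*6 = c + 30 = 30 + c)
-21*C(-1 - 5*b)*30 = -21*(30 + (-1 - 5))*30 = -21*(30 - 6)*30 = -21*24*30 = -504*30 = -15120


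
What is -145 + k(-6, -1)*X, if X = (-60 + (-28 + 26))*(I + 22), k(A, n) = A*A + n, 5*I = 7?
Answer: -50923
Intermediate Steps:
I = 7/5 (I = (⅕)*7 = 7/5 ≈ 1.4000)
k(A, n) = n + A² (k(A, n) = A² + n = n + A²)
X = -7254/5 (X = (-60 + (-28 + 26))*(7/5 + 22) = (-60 - 2)*(117/5) = -62*117/5 = -7254/5 ≈ -1450.8)
-145 + k(-6, -1)*X = -145 + (-1 + (-6)²)*(-7254/5) = -145 + (-1 + 36)*(-7254/5) = -145 + 35*(-7254/5) = -145 - 50778 = -50923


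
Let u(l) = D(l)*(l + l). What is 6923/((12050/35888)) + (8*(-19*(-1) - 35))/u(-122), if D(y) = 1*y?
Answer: 462246010552/22419025 ≈ 20618.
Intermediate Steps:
D(y) = y
u(l) = 2*l² (u(l) = l*(l + l) = l*(2*l) = 2*l²)
6923/((12050/35888)) + (8*(-19*(-1) - 35))/u(-122) = 6923/((12050/35888)) + (8*(-19*(-1) - 35))/((2*(-122)²)) = 6923/((12050*(1/35888))) + (8*(19 - 35))/((2*14884)) = 6923/(6025/17944) + (8*(-16))/29768 = 6923*(17944/6025) - 128*1/29768 = 124226312/6025 - 16/3721 = 462246010552/22419025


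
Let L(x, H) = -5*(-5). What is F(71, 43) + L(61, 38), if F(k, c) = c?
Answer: 68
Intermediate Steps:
L(x, H) = 25
F(71, 43) + L(61, 38) = 43 + 25 = 68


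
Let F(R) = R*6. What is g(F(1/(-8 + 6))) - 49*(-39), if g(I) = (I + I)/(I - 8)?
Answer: 21027/11 ≈ 1911.5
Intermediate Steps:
F(R) = 6*R
g(I) = 2*I/(-8 + I) (g(I) = (2*I)/(-8 + I) = 2*I/(-8 + I))
g(F(1/(-8 + 6))) - 49*(-39) = 2*(6/(-8 + 6))/(-8 + 6/(-8 + 6)) - 49*(-39) = 2*(6/(-2))/(-8 + 6/(-2)) - 1*(-1911) = 2*(6*(-½))/(-8 + 6*(-½)) + 1911 = 2*(-3)/(-8 - 3) + 1911 = 2*(-3)/(-11) + 1911 = 2*(-3)*(-1/11) + 1911 = 6/11 + 1911 = 21027/11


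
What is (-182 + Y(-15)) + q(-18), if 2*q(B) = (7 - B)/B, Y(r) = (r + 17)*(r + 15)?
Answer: -6577/36 ≈ -182.69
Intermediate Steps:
Y(r) = (15 + r)*(17 + r) (Y(r) = (17 + r)*(15 + r) = (15 + r)*(17 + r))
q(B) = (7 - B)/(2*B) (q(B) = ((7 - B)/B)/2 = (7 - B)/(2*B))
(-182 + Y(-15)) + q(-18) = (-182 + (255 + (-15)² + 32*(-15))) + (½)*(7 - 1*(-18))/(-18) = (-182 + (255 + 225 - 480)) + (½)*(-1/18)*(7 + 18) = (-182 + 0) + (½)*(-1/18)*25 = -182 - 25/36 = -6577/36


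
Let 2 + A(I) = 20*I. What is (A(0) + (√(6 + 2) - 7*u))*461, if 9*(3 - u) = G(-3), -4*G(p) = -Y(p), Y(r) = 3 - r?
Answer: -60391/6 + 922*√2 ≈ -8761.3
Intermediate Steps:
A(I) = -2 + 20*I
G(p) = ¾ - p/4 (G(p) = -(-1)*(3 - p)/4 = -(-3 + p)/4 = ¾ - p/4)
u = 17/6 (u = 3 - (¾ - ¼*(-3))/9 = 3 - (¾ + ¾)/9 = 3 - ⅑*3/2 = 3 - ⅙ = 17/6 ≈ 2.8333)
(A(0) + (√(6 + 2) - 7*u))*461 = ((-2 + 20*0) + (√(6 + 2) - 7*17/6))*461 = ((-2 + 0) + (√8 - 119/6))*461 = (-2 + (2*√2 - 119/6))*461 = (-2 + (-119/6 + 2*√2))*461 = (-131/6 + 2*√2)*461 = -60391/6 + 922*√2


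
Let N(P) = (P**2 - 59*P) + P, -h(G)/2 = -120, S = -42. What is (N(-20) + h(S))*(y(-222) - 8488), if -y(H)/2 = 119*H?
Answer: 79826400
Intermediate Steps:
h(G) = 240 (h(G) = -2*(-120) = 240)
y(H) = -238*H
N(P) = P**2 - 58*P
(N(-20) + h(S))*(y(-222) - 8488) = (-20*(-58 - 20) + 240)*(-238*(-222) - 8488) = (-20*(-78) + 240)*(52836 - 8488) = (1560 + 240)*44348 = 1800*44348 = 79826400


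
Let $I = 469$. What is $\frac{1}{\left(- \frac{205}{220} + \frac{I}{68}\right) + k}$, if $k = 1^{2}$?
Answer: $\frac{374}{2605} \approx 0.14357$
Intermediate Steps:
$k = 1$
$\frac{1}{\left(- \frac{205}{220} + \frac{I}{68}\right) + k} = \frac{1}{\left(- \frac{205}{220} + \frac{469}{68}\right) + 1} = \frac{1}{\left(\left(-205\right) \frac{1}{220} + 469 \cdot \frac{1}{68}\right) + 1} = \frac{1}{\left(- \frac{41}{44} + \frac{469}{68}\right) + 1} = \frac{1}{\frac{2231}{374} + 1} = \frac{1}{\frac{2605}{374}} = \frac{374}{2605}$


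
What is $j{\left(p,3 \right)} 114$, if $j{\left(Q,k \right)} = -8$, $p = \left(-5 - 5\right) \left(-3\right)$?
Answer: $-912$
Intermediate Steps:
$p = 30$ ($p = \left(-10\right) \left(-3\right) = 30$)
$j{\left(p,3 \right)} 114 = \left(-8\right) 114 = -912$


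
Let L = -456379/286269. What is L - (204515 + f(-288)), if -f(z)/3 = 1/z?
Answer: -1873496444671/9160608 ≈ -2.0452e+5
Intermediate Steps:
f(z) = -3/z
L = -456379/286269 (L = -456379*1/286269 = -456379/286269 ≈ -1.5942)
L - (204515 + f(-288)) = -456379/286269 - (204515 - 3/(-288)) = -456379/286269 - (204515 - 3*(-1/288)) = -456379/286269 - (204515 + 1/96) = -456379/286269 - 1*19633441/96 = -456379/286269 - 19633441/96 = -1873496444671/9160608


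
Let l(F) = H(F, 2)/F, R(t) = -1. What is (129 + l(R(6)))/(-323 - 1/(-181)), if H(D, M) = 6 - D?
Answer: -11041/29231 ≈ -0.37772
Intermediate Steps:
l(F) = (6 - F)/F
(129 + l(R(6)))/(-323 - 1/(-181)) = (129 + (6 - 1*(-1))/(-1))/(-323 - 1/(-181)) = (129 - (6 + 1))/(-323 - 1*(-1/181)) = (129 - 1*7)/(-323 + 1/181) = (129 - 7)/(-58462/181) = 122*(-181/58462) = -11041/29231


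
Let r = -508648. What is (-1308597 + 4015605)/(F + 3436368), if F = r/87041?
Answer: 29452585416/37388049805 ≈ 0.78775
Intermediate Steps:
F = -508648/87041 ≈ -5.8438
(-1308597 + 4015605)/(F + 3436368) = (-1308597 + 4015605)/(-508648/87041 + 3436368) = 2707008/(299104398440/87041) = 2707008*(87041/299104398440) = 29452585416/37388049805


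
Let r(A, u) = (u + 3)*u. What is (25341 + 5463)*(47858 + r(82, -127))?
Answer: 1959319224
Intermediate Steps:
r(A, u) = u*(3 + u) (r(A, u) = (3 + u)*u = u*(3 + u))
(25341 + 5463)*(47858 + r(82, -127)) = (25341 + 5463)*(47858 - 127*(3 - 127)) = 30804*(47858 - 127*(-124)) = 30804*(47858 + 15748) = 30804*63606 = 1959319224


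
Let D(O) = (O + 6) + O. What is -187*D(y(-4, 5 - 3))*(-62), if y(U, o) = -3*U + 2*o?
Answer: 440572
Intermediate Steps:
D(O) = 6 + 2*O (D(O) = (6 + O) + O = 6 + 2*O)
-187*D(y(-4, 5 - 3))*(-62) = -187*(6 + 2*(-3*(-4) + 2*(5 - 3)))*(-62) = -187*(6 + 2*(12 + 2*2))*(-62) = -187*(6 + 2*(12 + 4))*(-62) = -187*(6 + 2*16)*(-62) = -187*(6 + 32)*(-62) = -187*38*(-62) = -7106*(-62) = 440572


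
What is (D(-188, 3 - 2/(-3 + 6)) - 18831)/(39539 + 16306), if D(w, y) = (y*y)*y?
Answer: -508094/1507815 ≈ -0.33697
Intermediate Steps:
D(w, y) = y**3 (D(w, y) = y**2*y = y**3)
(D(-188, 3 - 2/(-3 + 6)) - 18831)/(39539 + 16306) = ((3 - 2/(-3 + 6))**3 - 18831)/(39539 + 16306) = ((3 - 2/3)**3 - 18831)/55845 = ((3 + (1/3)*(-2))**3 - 18831)*(1/55845) = ((3 - 2/3)**3 - 18831)*(1/55845) = ((7/3)**3 - 18831)*(1/55845) = (343/27 - 18831)*(1/55845) = -508094/27*1/55845 = -508094/1507815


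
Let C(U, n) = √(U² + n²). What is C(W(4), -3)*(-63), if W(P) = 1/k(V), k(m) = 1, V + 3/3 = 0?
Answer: -63*√10 ≈ -199.22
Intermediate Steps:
V = -1 (V = -1 + 0 = -1)
W(P) = 1 (W(P) = 1/1 = 1)
C(W(4), -3)*(-63) = √(1² + (-3)²)*(-63) = √(1 + 9)*(-63) = √10*(-63) = -63*√10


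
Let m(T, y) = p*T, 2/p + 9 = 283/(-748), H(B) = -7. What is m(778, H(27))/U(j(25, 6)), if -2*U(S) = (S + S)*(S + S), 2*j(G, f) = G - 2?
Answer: 2327776/3710935 ≈ 0.62727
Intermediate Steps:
p = -1496/7015 (p = 2/(-9 + 283/(-748)) = 2/(-9 + 283*(-1/748)) = 2/(-9 - 283/748) = 2/(-7015/748) = 2*(-748/7015) = -1496/7015 ≈ -0.21326)
j(G, f) = -1 + G/2 (j(G, f) = (G - 2)/2 = (-2 + G)/2 = -1 + G/2)
U(S) = -2*S**2 (U(S) = -(S + S)*(S + S)/2 = -2*S*2*S/2 = -2*S**2)
m(T, y) = -1496*T/7015
m(778, H(27))/U(j(25, 6)) = (-1496/7015*778)/((-2*(-1 + (1/2)*25)**2)) = -1163888*(-1/(2*(-1 + 25/2)**2))/7015 = -1163888/(7015*((-2*(23/2)**2))) = -1163888/(7015*((-2*529/4))) = -1163888/(7015*(-529/2)) = -1163888/7015*(-2/529) = 2327776/3710935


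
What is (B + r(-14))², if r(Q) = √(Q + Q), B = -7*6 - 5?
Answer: 2181 - 188*I*√7 ≈ 2181.0 - 497.4*I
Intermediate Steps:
B = -47 (B = -42 - 5 = -47)
r(Q) = √2*√Q (r(Q) = √(2*Q) = √2*√Q)
(B + r(-14))² = (-47 + √2*√(-14))² = (-47 + √2*(I*√14))² = (-47 + 2*I*√7)²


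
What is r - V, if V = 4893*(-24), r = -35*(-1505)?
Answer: 170107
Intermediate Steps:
r = 52675
V = -117432
r - V = 52675 - 1*(-117432) = 52675 + 117432 = 170107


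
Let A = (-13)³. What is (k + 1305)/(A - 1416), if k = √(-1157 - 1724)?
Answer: -1305/3613 - I*√2881/3613 ≈ -0.3612 - 0.014856*I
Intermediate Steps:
A = -2197
k = I*√2881 (k = √(-2881) = I*√2881 ≈ 53.675*I)
(k + 1305)/(A - 1416) = (I*√2881 + 1305)/(-2197 - 1416) = (1305 + I*√2881)/(-3613) = (1305 + I*√2881)*(-1/3613) = -1305/3613 - I*√2881/3613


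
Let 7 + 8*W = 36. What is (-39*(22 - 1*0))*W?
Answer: -12441/4 ≈ -3110.3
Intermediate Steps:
W = 29/8 (W = -7/8 + (⅛)*36 = -7/8 + 9/2 = 29/8 ≈ 3.6250)
(-39*(22 - 1*0))*W = -39*(22 - 1*0)*(29/8) = -39*(22 + 0)*(29/8) = -39*22*(29/8) = -858*29/8 = -12441/4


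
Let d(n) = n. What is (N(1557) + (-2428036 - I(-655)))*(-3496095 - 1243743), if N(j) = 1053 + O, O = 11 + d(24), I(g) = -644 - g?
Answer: 11503392492642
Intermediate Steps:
O = 35 (O = 11 + 24 = 35)
N(j) = 1088 (N(j) = 1053 + 35 = 1088)
(N(1557) + (-2428036 - I(-655)))*(-3496095 - 1243743) = (1088 + (-2428036 - (-644 - 1*(-655))))*(-3496095 - 1243743) = (1088 + (-2428036 - (-644 + 655)))*(-4739838) = (1088 + (-2428036 - 1*11))*(-4739838) = (1088 + (-2428036 - 11))*(-4739838) = (1088 - 2428047)*(-4739838) = -2426959*(-4739838) = 11503392492642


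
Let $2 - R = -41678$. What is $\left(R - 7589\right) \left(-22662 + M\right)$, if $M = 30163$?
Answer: $255716591$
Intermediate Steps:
$R = 41680$ ($R = 2 - -41678 = 2 + 41678 = 41680$)
$\left(R - 7589\right) \left(-22662 + M\right) = \left(41680 - 7589\right) \left(-22662 + 30163\right) = 34091 \cdot 7501 = 255716591$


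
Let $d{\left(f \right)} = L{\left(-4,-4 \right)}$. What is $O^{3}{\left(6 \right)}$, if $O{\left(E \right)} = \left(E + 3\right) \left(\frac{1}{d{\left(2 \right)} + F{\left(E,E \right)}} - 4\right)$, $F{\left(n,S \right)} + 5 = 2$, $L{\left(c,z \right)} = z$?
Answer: $- \frac{17779581}{343} \approx -51836.0$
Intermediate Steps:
$F{\left(n,S \right)} = -3$ ($F{\left(n,S \right)} = -5 + 2 = -3$)
$d{\left(f \right)} = -4$
$O{\left(E \right)} = - \frac{87}{7} - \frac{29 E}{7}$ ($O{\left(E \right)} = \left(E + 3\right) \left(\frac{1}{-4 - 3} - 4\right) = \left(3 + E\right) \left(\frac{1}{-7} - 4\right) = \left(3 + E\right) \left(- \frac{1}{7} - 4\right) = \left(3 + E\right) \left(- \frac{29}{7}\right) = - \frac{87}{7} - \frac{29 E}{7}$)
$O^{3}{\left(6 \right)} = \left(- \frac{87}{7} - \frac{174}{7}\right)^{3} = \left(- \frac{261}{7}\right)^{3} = - \frac{17779581}{343}$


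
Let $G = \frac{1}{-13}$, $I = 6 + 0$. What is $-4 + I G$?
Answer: $- \frac{58}{13} \approx -4.4615$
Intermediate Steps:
$I = 6$
$G = - \frac{1}{13} \approx -0.076923$
$-4 + I G = -4 + 6 \left(- \frac{1}{13}\right) = -4 - \frac{6}{13} = - \frac{58}{13}$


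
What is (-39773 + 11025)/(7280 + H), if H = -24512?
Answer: 7187/4308 ≈ 1.6683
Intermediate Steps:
(-39773 + 11025)/(7280 + H) = (-39773 + 11025)/(7280 - 24512) = -28748/(-17232) = -28748*(-1/17232) = 7187/4308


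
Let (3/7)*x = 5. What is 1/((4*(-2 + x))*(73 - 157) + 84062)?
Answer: 1/80814 ≈ 1.2374e-5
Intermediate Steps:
x = 35/3 (x = (7/3)*5 = 35/3 ≈ 11.667)
1/((4*(-2 + x))*(73 - 157) + 84062) = 1/((4*(-2 + 35/3))*(73 - 157) + 84062) = 1/((4*(29/3))*(-84) + 84062) = 1/((116/3)*(-84) + 84062) = 1/(-3248 + 84062) = 1/80814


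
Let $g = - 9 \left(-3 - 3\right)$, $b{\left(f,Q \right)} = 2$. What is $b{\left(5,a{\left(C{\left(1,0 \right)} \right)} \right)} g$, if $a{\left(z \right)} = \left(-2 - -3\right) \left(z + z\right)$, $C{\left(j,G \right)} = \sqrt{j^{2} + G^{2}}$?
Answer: $108$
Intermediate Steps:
$C{\left(j,G \right)} = \sqrt{G^{2} + j^{2}}$
$a{\left(z \right)} = 2 z$ ($a{\left(z \right)} = \left(-2 + 3\right) 2 z = 1 \cdot 2 z = 2 z$)
$g = 54$ ($g = \left(-9\right) \left(-6\right) = 54$)
$b{\left(5,a{\left(C{\left(1,0 \right)} \right)} \right)} g = 2 \cdot 54 = 108$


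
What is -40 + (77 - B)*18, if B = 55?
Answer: 356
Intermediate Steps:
-40 + (77 - B)*18 = -40 + (77 - 1*55)*18 = -40 + (77 - 55)*18 = -40 + 22*18 = -40 + 396 = 356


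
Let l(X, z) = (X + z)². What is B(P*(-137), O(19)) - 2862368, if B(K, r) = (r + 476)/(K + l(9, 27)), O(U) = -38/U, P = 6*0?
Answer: -618271409/216 ≈ -2.8624e+6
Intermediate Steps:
P = 0
B(K, r) = (476 + r)/(1296 + K) (B(K, r) = (r + 476)/(K + (9 + 27)²) = (476 + r)/(K + 36²) = (476 + r)/(K + 1296) = (476 + r)/(1296 + K))
B(P*(-137), O(19)) - 2862368 = (476 - 38/19)/(1296 + 0*(-137)) - 2862368 = (476 - 38*1/19)/(1296 + 0) - 2862368 = (476 - 2)/1296 - 2862368 = (1/1296)*474 - 2862368 = 79/216 - 2862368 = -618271409/216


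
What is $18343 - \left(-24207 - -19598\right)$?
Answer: $22952$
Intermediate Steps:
$18343 - \left(-24207 - -19598\right) = 18343 - \left(-24207 + 19598\right) = 18343 - -4609 = 18343 + 4609 = 22952$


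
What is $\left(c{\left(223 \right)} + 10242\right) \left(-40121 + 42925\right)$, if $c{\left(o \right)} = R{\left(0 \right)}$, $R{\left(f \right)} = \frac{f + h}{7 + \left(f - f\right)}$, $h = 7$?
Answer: $28721372$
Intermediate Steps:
$R{\left(f \right)} = 1 + \frac{f}{7}$ ($R{\left(f \right)} = \frac{f + 7}{7 + \left(f - f\right)} = \frac{7 + f}{7 + 0} = \frac{7 + f}{7} = \left(7 + f\right) \frac{1}{7} = 1 + \frac{f}{7}$)
$c{\left(o \right)} = 1$ ($c{\left(o \right)} = 1 + \frac{1}{7} \cdot 0 = 1 + 0 = 1$)
$\left(c{\left(223 \right)} + 10242\right) \left(-40121 + 42925\right) = \left(1 + 10242\right) \left(-40121 + 42925\right) = 10243 \cdot 2804 = 28721372$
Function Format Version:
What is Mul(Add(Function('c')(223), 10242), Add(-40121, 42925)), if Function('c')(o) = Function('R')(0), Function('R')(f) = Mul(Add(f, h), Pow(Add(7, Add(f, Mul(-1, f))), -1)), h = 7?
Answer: 28721372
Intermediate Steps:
Function('R')(f) = Add(1, Mul(Rational(1, 7), f)) (Function('R')(f) = Mul(Add(f, 7), Pow(Add(7, Add(f, Mul(-1, f))), -1)) = Mul(Add(7, f), Pow(Add(7, 0), -1)) = Mul(Add(7, f), Pow(7, -1)) = Mul(Add(7, f), Rational(1, 7)) = Add(1, Mul(Rational(1, 7), f)))
Function('c')(o) = 1 (Function('c')(o) = Add(1, Mul(Rational(1, 7), 0)) = Add(1, 0) = 1)
Mul(Add(Function('c')(223), 10242), Add(-40121, 42925)) = Mul(Add(1, 10242), Add(-40121, 42925)) = Mul(10243, 2804) = 28721372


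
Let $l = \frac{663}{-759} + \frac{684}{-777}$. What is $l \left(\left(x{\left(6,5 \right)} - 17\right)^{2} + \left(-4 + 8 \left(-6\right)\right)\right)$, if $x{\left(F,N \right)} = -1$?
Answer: $- \frac{31259056}{65527} \approx -477.04$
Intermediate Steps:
$l = - \frac{114923}{65527}$ ($l = 663 \left(- \frac{1}{759}\right) + 684 \left(- \frac{1}{777}\right) = - \frac{221}{253} - \frac{228}{259} = - \frac{114923}{65527} \approx -1.7538$)
$l \left(\left(x{\left(6,5 \right)} - 17\right)^{2} + \left(-4 + 8 \left(-6\right)\right)\right) = - \frac{114923 \left(\left(-1 - 17\right)^{2} + \left(-4 + 8 \left(-6\right)\right)\right)}{65527} = - \frac{114923 \left(\left(-18\right)^{2} - 52\right)}{65527} = - \frac{114923 \left(324 - 52\right)}{65527} = \left(- \frac{114923}{65527}\right) 272 = - \frac{31259056}{65527}$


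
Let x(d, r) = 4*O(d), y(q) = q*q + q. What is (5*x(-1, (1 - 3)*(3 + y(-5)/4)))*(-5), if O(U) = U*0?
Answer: 0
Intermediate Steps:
y(q) = q + q² (y(q) = q² + q = q + q²)
O(U) = 0
x(d, r) = 0 (x(d, r) = 4*0 = 0)
(5*x(-1, (1 - 3)*(3 + y(-5)/4)))*(-5) = (5*0)*(-5) = 0*(-5) = 0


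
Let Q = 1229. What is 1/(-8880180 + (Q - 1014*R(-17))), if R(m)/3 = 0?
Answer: -1/8878951 ≈ -1.1263e-7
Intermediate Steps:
R(m) = 0 (R(m) = 3*0 = 0)
1/(-8880180 + (Q - 1014*R(-17))) = 1/(-8880180 + (1229 - 1014*0)) = 1/(-8880180 + (1229 + 0)) = 1/(-8880180 + 1229) = 1/(-8878951) = -1/8878951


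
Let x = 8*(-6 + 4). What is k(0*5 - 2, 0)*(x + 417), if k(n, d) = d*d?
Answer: 0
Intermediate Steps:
k(n, d) = d**2
x = -16 (x = 8*(-2) = -16)
k(0*5 - 2, 0)*(x + 417) = 0**2*(-16 + 417) = 0*401 = 0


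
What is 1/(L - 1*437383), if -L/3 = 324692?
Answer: -1/1411459 ≈ -7.0849e-7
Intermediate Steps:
L = -974076 (L = -3*324692 = -974076)
1/(L - 1*437383) = 1/(-974076 - 1*437383) = 1/(-974076 - 437383) = 1/(-1411459) = -1/1411459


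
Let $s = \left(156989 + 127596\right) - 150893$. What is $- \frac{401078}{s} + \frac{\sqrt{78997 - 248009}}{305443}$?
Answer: $- \frac{200539}{66846} + \frac{2 i \sqrt{42253}}{305443} \approx -3.0 + 0.0013459 i$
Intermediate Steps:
$s = 133692$ ($s = 284585 - 150893 = 133692$)
$- \frac{401078}{s} + \frac{\sqrt{78997 - 248009}}{305443} = - \frac{401078}{133692} + \frac{\sqrt{78997 - 248009}}{305443} = \left(-401078\right) \frac{1}{133692} + \sqrt{-169012} \cdot \frac{1}{305443} = - \frac{200539}{66846} + 2 i \sqrt{42253} \cdot \frac{1}{305443} = - \frac{200539}{66846} + \frac{2 i \sqrt{42253}}{305443}$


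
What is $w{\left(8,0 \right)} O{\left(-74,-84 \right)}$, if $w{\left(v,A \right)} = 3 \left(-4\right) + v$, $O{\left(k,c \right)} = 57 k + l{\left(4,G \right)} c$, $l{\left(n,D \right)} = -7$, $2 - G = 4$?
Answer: $14520$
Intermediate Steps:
$G = -2$ ($G = 2 - 4 = -2$)
$O{\left(k,c \right)} = - 7 c + 57 k$ ($O{\left(k,c \right)} = 57 k - 7 c = - 7 c + 57 k$)
$w{\left(v,A \right)} = -12 + v$
$w{\left(8,0 \right)} O{\left(-74,-84 \right)} = \left(-12 + 8\right) \left(\left(-7\right) \left(-84\right) + 57 \left(-74\right)\right) = - 4 \left(588 - 4218\right) = \left(-4\right) \left(-3630\right) = 14520$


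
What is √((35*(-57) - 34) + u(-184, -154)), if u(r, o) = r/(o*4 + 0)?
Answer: I*√12028170/77 ≈ 45.041*I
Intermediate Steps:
u(r, o) = r/(4*o) (u(r, o) = r/(4*o + 0) = r/((4*o)) = r*(1/(4*o)) = r/(4*o))
√((35*(-57) - 34) + u(-184, -154)) = √((35*(-57) - 34) + (¼)*(-184)/(-154)) = √((-1995 - 34) + (¼)*(-184)*(-1/154)) = √(-2029 + 23/77) = √(-156210/77) = I*√12028170/77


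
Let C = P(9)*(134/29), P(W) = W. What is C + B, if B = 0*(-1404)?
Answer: 1206/29 ≈ 41.586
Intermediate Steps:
B = 0
C = 1206/29 (C = 9*(134/29) = 1206/29 ≈ 41.586)
C + B = 1206/29 + 0 = 1206/29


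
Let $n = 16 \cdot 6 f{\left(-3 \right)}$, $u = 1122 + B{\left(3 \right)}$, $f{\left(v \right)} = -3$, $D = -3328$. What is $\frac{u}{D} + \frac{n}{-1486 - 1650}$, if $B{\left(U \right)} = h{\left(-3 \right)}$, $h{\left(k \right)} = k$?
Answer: $- \frac{39855}{163072} \approx -0.2444$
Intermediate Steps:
$B{\left(U \right)} = -3$
$u = 1119$ ($u = 1122 - 3 = 1119$)
$n = -288$ ($n = 16 \cdot 6 \left(-3\right) = 96 \left(-3\right) = -288$)
$\frac{u}{D} + \frac{n}{-1486 - 1650} = \frac{1119}{-3328} - \frac{288}{-1486 - 1650} = 1119 \left(- \frac{1}{3328}\right) - \frac{288}{-1486 - 1650} = - \frac{1119}{3328} - \frac{288}{-3136} = - \frac{1119}{3328} - - \frac{9}{98} = - \frac{1119}{3328} + \frac{9}{98} = - \frac{39855}{163072}$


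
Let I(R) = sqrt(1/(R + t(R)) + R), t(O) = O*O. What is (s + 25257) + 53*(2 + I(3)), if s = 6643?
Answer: 32006 + 53*sqrt(111)/6 ≈ 32099.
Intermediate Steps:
t(O) = O**2
I(R) = sqrt(R + 1/(R + R**2)) (I(R) = sqrt(1/(R + R**2) + R) = sqrt(R + 1/(R + R**2)))
(s + 25257) + 53*(2 + I(3)) = (6643 + 25257) + 53*(2 + sqrt((1 + 3**2*(1 + 3))/(3*(1 + 3)))) = 31900 + 53*(2 + sqrt((1/3)*(1 + 9*4)/4)) = 31900 + 53*(2 + sqrt((1/3)*(1/4)*(1 + 36))) = 31900 + 53*(2 + sqrt((1/3)*(1/4)*37)) = 31900 + 53*(2 + sqrt(37/12)) = 31900 + 53*(2 + sqrt(111)/6) = 31900 + (106 + 53*sqrt(111)/6) = 32006 + 53*sqrt(111)/6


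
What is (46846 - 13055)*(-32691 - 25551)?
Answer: -1968055422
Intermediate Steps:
(46846 - 13055)*(-32691 - 25551) = 33791*(-58242) = -1968055422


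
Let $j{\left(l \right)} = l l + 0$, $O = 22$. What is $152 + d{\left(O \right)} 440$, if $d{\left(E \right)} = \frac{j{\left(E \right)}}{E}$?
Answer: $9832$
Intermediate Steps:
$j{\left(l \right)} = l^{2}$ ($j{\left(l \right)} = l^{2} + 0 = l^{2}$)
$d{\left(E \right)} = E$ ($d{\left(E \right)} = \frac{E^{2}}{E} = E$)
$152 + d{\left(O \right)} 440 = 152 + 22 \cdot 440 = 152 + 9680 = 9832$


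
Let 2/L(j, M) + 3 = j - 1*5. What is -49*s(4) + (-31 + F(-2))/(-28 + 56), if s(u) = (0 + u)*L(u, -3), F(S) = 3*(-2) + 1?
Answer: 677/7 ≈ 96.714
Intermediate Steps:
F(S) = -5 (F(S) = -6 + 1 = -5)
L(j, M) = 2/(-8 + j) (L(j, M) = 2/(-3 + (j - 1*5)) = 2/(-3 + (j - 5)) = 2/(-3 + (-5 + j)) = 2/(-8 + j))
s(u) = 2*u/(-8 + u) (s(u) = (0 + u)*(2/(-8 + u)) = u*(2/(-8 + u)) = 2*u/(-8 + u))
-49*s(4) + (-31 + F(-2))/(-28 + 56) = -98*4/(-8 + 4) + (-31 - 5)/(-28 + 56) = -98*4/(-4) - 36/28 = -98*4*(-1)/4 - 36*1/28 = -49*(-2) - 9/7 = 98 - 9/7 = 677/7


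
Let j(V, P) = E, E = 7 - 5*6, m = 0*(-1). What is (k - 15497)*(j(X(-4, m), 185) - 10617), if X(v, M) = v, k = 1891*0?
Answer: 164888080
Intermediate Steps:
k = 0
m = 0
E = -23 (E = 7 - 30 = -23)
j(V, P) = -23
(k - 15497)*(j(X(-4, m), 185) - 10617) = (0 - 15497)*(-23 - 10617) = -15497*(-10640) = 164888080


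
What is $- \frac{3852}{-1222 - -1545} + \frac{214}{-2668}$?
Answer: $- \frac{5173129}{430882} \approx -12.006$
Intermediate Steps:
$- \frac{3852}{-1222 - -1545} + \frac{214}{-2668} = - \frac{3852}{-1222 + 1545} + 214 \left(- \frac{1}{2668}\right) = - \frac{3852}{323} - \frac{107}{1334} = - \frac{5173129}{430882}$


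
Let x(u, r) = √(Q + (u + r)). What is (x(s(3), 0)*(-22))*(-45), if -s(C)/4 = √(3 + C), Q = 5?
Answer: 990*√(5 - 4*√6) ≈ 2168.5*I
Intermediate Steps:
s(C) = -4*√(3 + C)
x(u, r) = √(5 + r + u) (x(u, r) = √(5 + (u + r)) = √(5 + (r + u)) = √(5 + r + u))
(x(s(3), 0)*(-22))*(-45) = (√(5 + 0 - 4*√(3 + 3))*(-22))*(-45) = (√(5 + 0 - 4*√6)*(-22))*(-45) = (√(5 - 4*√6)*(-22))*(-45) = -22*√(5 - 4*√6)*(-45) = 990*√(5 - 4*√6)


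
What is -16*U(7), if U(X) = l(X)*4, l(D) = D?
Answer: -448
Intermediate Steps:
U(X) = 4*X (U(X) = X*4 = 4*X)
-16*U(7) = -64*7 = -16*28 = -448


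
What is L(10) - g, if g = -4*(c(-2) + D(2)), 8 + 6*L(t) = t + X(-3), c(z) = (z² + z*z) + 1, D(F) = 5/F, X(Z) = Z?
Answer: 275/6 ≈ 45.833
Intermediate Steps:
c(z) = 1 + 2*z² (c(z) = (z² + z²) + 1 = 2*z² + 1 = 1 + 2*z²)
L(t) = -11/6 + t/6 (L(t) = -4/3 + (t - 3)/6 = -4/3 + (-3 + t)/6 = -4/3 + (-½ + t/6) = -11/6 + t/6)
g = -46 (g = -4*((1 + 2*(-2)²) + 5/2) = -4*((1 + 2*4) + 5*(½)) = -4*((1 + 8) + 5/2) = -4*(9 + 5/2) = -4*23/2 = -46)
L(10) - g = (-11/6 + (⅙)*10) - 1*(-46) = (-11/6 + 5/3) + 46 = -⅙ + 46 = 275/6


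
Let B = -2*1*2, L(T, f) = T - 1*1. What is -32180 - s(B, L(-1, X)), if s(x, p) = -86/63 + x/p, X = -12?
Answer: -2027380/63 ≈ -32181.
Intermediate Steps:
L(T, f) = -1 + T (L(T, f) = T - 1 = -1 + T)
B = -4 (B = -2*2 = -4)
s(x, p) = -86/63 + x/p (s(x, p) = -86*1/63 + x/p = -86/63 + x/p)
-32180 - s(B, L(-1, X)) = -32180 - (-86/63 - 4/(-1 - 1)) = -32180 - (-86/63 - 4/(-2)) = -32180 - (-86/63 - 4*(-½)) = -32180 - (-86/63 + 2) = -32180 - 1*40/63 = -32180 - 40/63 = -2027380/63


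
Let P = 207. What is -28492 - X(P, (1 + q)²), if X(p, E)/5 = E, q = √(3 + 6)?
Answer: -28572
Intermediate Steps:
q = 3 (q = √9 = 3)
X(p, E) = 5*E
-28492 - X(P, (1 + q)²) = -28492 - 5*(1 + 3)² = -28492 - 5*4² = -28492 - 5*16 = -28492 - 1*80 = -28492 - 80 = -28572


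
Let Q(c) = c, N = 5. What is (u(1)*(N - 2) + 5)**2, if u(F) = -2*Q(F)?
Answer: 1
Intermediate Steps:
u(F) = -2*F
(u(1)*(N - 2) + 5)**2 = ((-2*1)*(5 - 2) + 5)**2 = (-2*3 + 5)**2 = (-6 + 5)**2 = (-1)**2 = 1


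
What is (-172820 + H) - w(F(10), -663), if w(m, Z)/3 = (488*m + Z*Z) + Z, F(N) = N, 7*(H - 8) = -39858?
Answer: -1509864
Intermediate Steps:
H = -5686 (H = 8 + (1/7)*(-39858) = 8 - 5694 = -5686)
w(m, Z) = 3*Z + 3*Z**2 + 1464*m (w(m, Z) = 3*((488*m + Z*Z) + Z) = 3*((488*m + Z**2) + Z) = 3*((Z**2 + 488*m) + Z) = 3*(Z + Z**2 + 488*m) = 3*Z + 3*Z**2 + 1464*m)
(-172820 + H) - w(F(10), -663) = (-172820 - 5686) - (3*(-663) + 3*(-663)**2 + 1464*10) = -178506 - (-1989 + 3*439569 + 14640) = -178506 - (-1989 + 1318707 + 14640) = -178506 - 1*1331358 = -178506 - 1331358 = -1509864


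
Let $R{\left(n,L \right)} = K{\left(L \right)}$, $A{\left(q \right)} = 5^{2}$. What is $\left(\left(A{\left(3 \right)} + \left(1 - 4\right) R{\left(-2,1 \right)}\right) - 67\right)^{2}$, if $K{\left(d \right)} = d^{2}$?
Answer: $2025$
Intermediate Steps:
$A{\left(q \right)} = 25$
$R{\left(n,L \right)} = L^{2}$
$\left(\left(A{\left(3 \right)} + \left(1 - 4\right) R{\left(-2,1 \right)}\right) - 67\right)^{2} = \left(\left(25 + \left(1 - 4\right) 1^{2}\right) - 67\right)^{2} = \left(\left(25 + \left(1 - 4\right) 1\right) - 67\right)^{2} = \left(\left(25 - 3\right) - 67\right)^{2} = \left(22 - 67\right)^{2} = \left(-45\right)^{2} = 2025$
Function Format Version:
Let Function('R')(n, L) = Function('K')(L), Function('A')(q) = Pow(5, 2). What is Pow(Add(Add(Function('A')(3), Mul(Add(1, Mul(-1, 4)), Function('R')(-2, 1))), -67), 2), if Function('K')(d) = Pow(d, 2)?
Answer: 2025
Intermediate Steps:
Function('A')(q) = 25
Function('R')(n, L) = Pow(L, 2)
Pow(Add(Add(Function('A')(3), Mul(Add(1, Mul(-1, 4)), Function('R')(-2, 1))), -67), 2) = Pow(Add(Add(25, Mul(Add(1, Mul(-1, 4)), Pow(1, 2))), -67), 2) = Pow(Add(Add(25, Mul(Add(1, -4), 1)), -67), 2) = Pow(Add(Add(25, Mul(-3, 1)), -67), 2) = Pow(Add(Add(25, -3), -67), 2) = Pow(Add(22, -67), 2) = Pow(-45, 2) = 2025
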